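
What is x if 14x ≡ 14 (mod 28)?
x ≡ 1 (mod 2)

gcd(14, 28) = 14, which divides 14, so solutions exist.
Divide through by 14: x ≡ 1 (mod 2).
The coefficient of x is now 1, so x ≡ 1 (mod 2).
Check: 14 × 1 = 14 ≡ 14 (mod 28).
x ≡ 1 (mod 2), giving 14 solutions mod 28.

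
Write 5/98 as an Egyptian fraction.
1/20 + 1/980

Greedy algorithm:
5/98: ceiling(98/5) = 20, use 1/20
1/980: ceiling(980/1) = 980, use 1/980
Result: 5/98 = 1/20 + 1/980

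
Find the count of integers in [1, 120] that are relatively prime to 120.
32

120 = 2^3 × 3 × 5
φ(n) = n × ∏(1 - 1/p) for each prime p dividing n
φ(120) = 120 × (1 - 1/2) × (1 - 1/3) × (1 - 1/5) = 32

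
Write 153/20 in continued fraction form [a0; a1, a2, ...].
[7; 1, 1, 1, 6]

Euclidean algorithm steps:
153 = 7 × 20 + 13
20 = 1 × 13 + 7
13 = 1 × 7 + 6
7 = 1 × 6 + 1
6 = 6 × 1 + 0
Continued fraction: [7; 1, 1, 1, 6]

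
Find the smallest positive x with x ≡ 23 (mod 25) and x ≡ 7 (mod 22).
73

Using Chinese Remainder Theorem:
M = 25 × 22 = 550
M1 = 22, M2 = 25
y1 = 22^(-1) mod 25 = 8
y2 = 25^(-1) mod 22 = 15
x = (23×22×8 + 7×25×15) mod 550 = 73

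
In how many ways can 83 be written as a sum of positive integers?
23338469

p(n) counts ways to write n as a sum of positive integers (order ignored).
Euler's pentagonal recurrence: p(k) = p(k-1) + p(k-2) - p(k-5) - p(k-7) + p(k-12) + p(k-15) - ... (offsets j(3j∓1)/2, signs ++--, p(0)=1, p(<0)=0).
DP table for k = 0..82: p(0)=1, p(1)=1, p(2)=2, p(3)=3, p(4)=5, p(5)=7, p(6)=11, p(7)=15, p(8)=22, p(9)=30, p(10)=42, p(11)=56, p(12)=77, p(13)=101, p(14)=135, p(15)=176, p(16)=231, p(17)=297, p(18)=385, p(19)=490, p(20)=627, p(21)=792, p(22)=1002, p(23)=1255, p(24)=1575, p(25)=1958, p(26)=2436, p(27)=3010, p(28)=3718, p(29)=4565, p(30)=5604, p(31)=6842, p(32)=8349, p(33)=10143, p(34)=12310, p(35)=14883, p(36)=17977, p(37)=21637, p(38)=26015, p(39)=31185, p(40)=37338, p(41)=44583, p(42)=53174, p(43)=63261, p(44)=75175, p(45)=89134, p(46)=105558, p(47)=124754, p(48)=147273, p(49)=173525, p(50)=204226, p(51)=239943, p(52)=281589, p(53)=329931, p(54)=386155, p(55)=451276, p(56)=526823, p(57)=614154, p(58)=715220, p(59)=831820, p(60)=966467, p(61)=1121505, p(62)=1300156, p(63)=1505499, p(64)=1741630, p(65)=2012558, p(66)=2323520, p(67)=2679689, p(68)=3087735, p(69)=3554345, p(70)=4087968, p(71)=4697205, p(72)=5392783, p(73)=6185689, p(74)=7089500, p(75)=8118264, p(76)=9289091, p(77)=10619863, p(78)=12132164, p(79)=13848650, p(80)=15796476, p(81)=18004327, p(82)=20506255.
Final step: p(83) = p(82) + p(81) - p(78) - p(76) + p(71) + p(68) - p(61) - p(57) + p(48) + p(43) - p(32) - p(26) + p(13) + p(6)
= 20506255 + 18004327 - 12132164 - 9289091 + 4697205 + 3087735 - 1121505 - 614154 + 147273 + 63261 - 8349 - 2436 + 101 + 11
= 23338469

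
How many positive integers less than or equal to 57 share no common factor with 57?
36

57 = 3 × 19
φ(n) = n × ∏(1 - 1/p) for each prime p dividing n
φ(57) = 57 × (1 - 1/3) × (1 - 1/19) = 36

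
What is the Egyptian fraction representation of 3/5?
1/2 + 1/10

Greedy algorithm:
3/5: ceiling(5/3) = 2, use 1/2
1/10: ceiling(10/1) = 10, use 1/10
Result: 3/5 = 1/2 + 1/10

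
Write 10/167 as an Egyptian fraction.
1/17 + 1/947 + 1/1344267 + 1/3614106190311

Greedy algorithm:
10/167: ceiling(167/10) = 17, use 1/17
3/2839: ceiling(2839/3) = 947, use 1/947
2/2688533: ceiling(2688533/2) = 1344267, use 1/1344267
1/3614106190311: ceiling(3614106190311/1) = 3614106190311, use 1/3614106190311
Result: 10/167 = 1/17 + 1/947 + 1/1344267 + 1/3614106190311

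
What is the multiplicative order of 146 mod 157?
78

157 is prime, so ord(146) divides φ(157) = 156.
Divisors of 156: 1, 2, 3, 4, 6, 12, 13, 26, 39, 52, 78, 156.
Repeated squaring: 146^1 ≡ 146, 146^2 ≡ 121, 146^4 ≡ 40, 146^8 ≡ 30, 146^16 ≡ 115, 146^32 ≡ 37, 146^64 ≡ 113, 146^128 ≡ 52 (mod 157).
Test 146^d mod 157 for each divisor d in increasing order:
146^1 ≡ 146
146^2 ≡ 121
146^3 = 146^2·146^1 ≡ 82
146^4 ≡ 40
146^6 = 146^4·146^2 ≡ 130
146^12 = 146^8·146^4 ≡ 101
146^13 = 146^8·146^4·146^1 ≡ 145
146^26 = 146^16·146^8·146^2 ≡ 144
146^39 = 146^32·146^4·146^2·146^1 ≡ 156
146^52 = 146^32·146^16·146^4 ≡ 12
146^78 = 146^64·146^8·146^4·146^2 ≡ 1  ← first divisor giving 1
The order is 78.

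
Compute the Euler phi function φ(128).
64

128 = 2^7
φ(n) = n × ∏(1 - 1/p) for each prime p dividing n
φ(128) = 128 × (1 - 1/2) = 64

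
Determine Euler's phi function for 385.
240

385 = 5 × 7 × 11
φ(n) = n × ∏(1 - 1/p) for each prime p dividing n
φ(385) = 385 × (1 - 1/5) × (1 - 1/7) × (1 - 1/11) = 240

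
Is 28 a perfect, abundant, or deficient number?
perfect

Proper divisors of 28: sum = 1 + 2 + 4 + 7 + 14 = 28
Since 28 = 28, 28 is perfect.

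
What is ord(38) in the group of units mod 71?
35

71 is prime, so ord(38) divides φ(71) = 70.
Divisors of 70: 1, 2, 5, 7, 10, 14, 35, 70.
Repeated squaring: 38^1 ≡ 38, 38^2 ≡ 24, 38^4 ≡ 8, 38^8 ≡ 64, 38^16 ≡ 49, 38^32 ≡ 58, 38^64 ≡ 27 (mod 71).
Test 38^d mod 71 for each divisor d in increasing order:
38^1 ≡ 38
38^2 ≡ 24
38^5 = 38^4·38^1 ≡ 20
38^7 = 38^4·38^2·38^1 ≡ 54
38^10 = 38^8·38^2 ≡ 45
38^14 = 38^8·38^4·38^2 ≡ 5
38^35 = 38^32·38^2·38^1 ≡ 1  ← first divisor giving 1
The order is 35.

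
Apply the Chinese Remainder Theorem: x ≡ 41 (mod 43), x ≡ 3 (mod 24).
987

Using Chinese Remainder Theorem:
M = 43 × 24 = 1032
M1 = 24, M2 = 43
y1 = 24^(-1) mod 43 = 9
y2 = 43^(-1) mod 24 = 19
x = (41×24×9 + 3×43×19) mod 1032 = 987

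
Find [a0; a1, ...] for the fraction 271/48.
[5; 1, 1, 1, 4, 1, 2]

Euclidean algorithm steps:
271 = 5 × 48 + 31
48 = 1 × 31 + 17
31 = 1 × 17 + 14
17 = 1 × 14 + 3
14 = 4 × 3 + 2
3 = 1 × 2 + 1
2 = 2 × 1 + 0
Continued fraction: [5; 1, 1, 1, 4, 1, 2]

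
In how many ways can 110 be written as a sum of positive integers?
607163746

p(n) counts ways to write n as a sum of positive integers (order ignored).
Euler's pentagonal recurrence: p(k) = p(k-1) + p(k-2) - p(k-5) - p(k-7) + p(k-12) + p(k-15) - ... (offsets j(3j∓1)/2, signs ++--, p(0)=1, p(<0)=0).
DP table for k = 0..109: p(0)=1, p(1)=1, p(2)=2, p(3)=3, p(4)=5, p(5)=7, p(6)=11, p(7)=15, p(8)=22, p(9)=30, p(10)=42, p(11)=56, p(12)=77, p(13)=101, p(14)=135, p(15)=176, p(16)=231, p(17)=297, p(18)=385, p(19)=490, p(20)=627, p(21)=792, p(22)=1002, p(23)=1255, p(24)=1575, p(25)=1958, p(26)=2436, p(27)=3010, p(28)=3718, p(29)=4565, p(30)=5604, p(31)=6842, p(32)=8349, p(33)=10143, p(34)=12310, p(35)=14883, p(36)=17977, p(37)=21637, p(38)=26015, p(39)=31185, p(40)=37338, p(41)=44583, p(42)=53174, p(43)=63261, p(44)=75175, p(45)=89134, p(46)=105558, p(47)=124754, p(48)=147273, p(49)=173525, p(50)=204226, p(51)=239943, p(52)=281589, p(53)=329931, p(54)=386155, p(55)=451276, p(56)=526823, p(57)=614154, p(58)=715220, p(59)=831820, p(60)=966467, p(61)=1121505, p(62)=1300156, p(63)=1505499, p(64)=1741630, p(65)=2012558, p(66)=2323520, p(67)=2679689, p(68)=3087735, p(69)=3554345, p(70)=4087968, p(71)=4697205, p(72)=5392783, p(73)=6185689, p(74)=7089500, p(75)=8118264, p(76)=9289091, p(77)=10619863, p(78)=12132164, p(79)=13848650, p(80)=15796476, p(81)=18004327, p(82)=20506255, p(83)=23338469, p(84)=26543660, p(85)=30167357, p(86)=34262962, p(87)=38887673, p(88)=44108109, p(89)=49995925, p(90)=56634173, p(91)=64112359, p(92)=72533807, p(93)=82010177, p(94)=92669720, p(95)=104651419, p(96)=118114304, p(97)=133230930, p(98)=150198136, p(99)=169229875, p(100)=190569292, p(101)=214481126, p(102)=241265379, p(103)=271248950, p(104)=304801365, p(105)=342325709, p(106)=384276336, p(107)=431149389, p(108)=483502844, p(109)=541946240.
Final step: p(110) = p(109) + p(108) - p(105) - p(103) + p(98) + p(95) - p(88) - p(84) + p(75) + p(70) - p(59) - p(53) + p(40) + p(33) - p(18) - p(10)
= 541946240 + 483502844 - 342325709 - 271248950 + 150198136 + 104651419 - 44108109 - 26543660 + 8118264 + 4087968 - 831820 - 329931 + 37338 + 10143 - 385 - 42
= 607163746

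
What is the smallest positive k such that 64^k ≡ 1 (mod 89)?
11

89 is prime, so ord(64) divides φ(89) = 88.
Divisors of 88: 1, 2, 4, 8, 11, 22, 44, 88.
Repeated squaring: 64^1 ≡ 64, 64^2 ≡ 2, 64^4 ≡ 4, 64^8 ≡ 16, 64^16 ≡ 78, 64^32 ≡ 32, 64^64 ≡ 45 (mod 89).
Test 64^d mod 89 for each divisor d in increasing order:
64^1 ≡ 64
64^2 ≡ 2
64^4 ≡ 4
64^8 ≡ 16
64^11 = 64^8·64^2·64^1 ≡ 1  ← first divisor giving 1
The order is 11.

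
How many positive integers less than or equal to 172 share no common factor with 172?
84

172 = 2^2 × 43
φ(n) = n × ∏(1 - 1/p) for each prime p dividing n
φ(172) = 172 × (1 - 1/2) × (1 - 1/43) = 84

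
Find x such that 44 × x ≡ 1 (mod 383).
148

gcd(44, 383) = 1, so the inverse exists.
Extended Euclidean algorithm on (383, 44):
383 = 8 × 44 + 31  ⟹  31 = (1)·383 + (-8)·44
44 = 1 × 31 + 13  ⟹  13 = (-1)·383 + (9)·44
31 = 2 × 13 + 5  ⟹  5 = (3)·383 + (-26)·44
13 = 2 × 5 + 3  ⟹  3 = (-7)·383 + (61)·44
5 = 1 × 3 + 2  ⟹  2 = (10)·383 + (-87)·44
3 = 1 × 2 + 1  ⟹  1 = (-17)·383 + (148)·44
So (148)·44 ≡ 1 (mod 383), i.e. 44^(-1) ≡ 148 (mod 383).
Check: 44 × 148 = 6512 ≡ 1 (mod 383)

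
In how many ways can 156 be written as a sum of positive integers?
73232243759

p(n) counts ways to write n as a sum of positive integers (order ignored).
Euler's pentagonal recurrence: p(k) = p(k-1) + p(k-2) - p(k-5) - p(k-7) + p(k-12) + p(k-15) - ... (offsets j(3j∓1)/2, signs ++--, p(0)=1, p(<0)=0).
DP table for k = 0..155: p(0)=1, p(1)=1, p(2)=2, p(3)=3, p(4)=5, p(5)=7, p(6)=11, p(7)=15, p(8)=22, p(9)=30, p(10)=42, p(11)=56, p(12)=77, p(13)=101, p(14)=135, p(15)=176, p(16)=231, p(17)=297, p(18)=385, p(19)=490, p(20)=627, p(21)=792, p(22)=1002, p(23)=1255, p(24)=1575, p(25)=1958, p(26)=2436, p(27)=3010, p(28)=3718, p(29)=4565, p(30)=5604, p(31)=6842, p(32)=8349, p(33)=10143, p(34)=12310, p(35)=14883, p(36)=17977, p(37)=21637, p(38)=26015, p(39)=31185, p(40)=37338, p(41)=44583, p(42)=53174, p(43)=63261, p(44)=75175, p(45)=89134, p(46)=105558, p(47)=124754, p(48)=147273, p(49)=173525, p(50)=204226, p(51)=239943, p(52)=281589, p(53)=329931, p(54)=386155, p(55)=451276, p(56)=526823, p(57)=614154, p(58)=715220, p(59)=831820, p(60)=966467, p(61)=1121505, p(62)=1300156, p(63)=1505499, p(64)=1741630, p(65)=2012558, p(66)=2323520, p(67)=2679689, p(68)=3087735, p(69)=3554345, p(70)=4087968, p(71)=4697205, p(72)=5392783, p(73)=6185689, p(74)=7089500, p(75)=8118264, p(76)=9289091, p(77)=10619863, p(78)=12132164, p(79)=13848650, p(80)=15796476, p(81)=18004327, p(82)=20506255, p(83)=23338469, p(84)=26543660, p(85)=30167357, p(86)=34262962, p(87)=38887673, p(88)=44108109, p(89)=49995925, p(90)=56634173, p(91)=64112359, p(92)=72533807, p(93)=82010177, p(94)=92669720, p(95)=104651419, p(96)=118114304, p(97)=133230930, p(98)=150198136, p(99)=169229875, p(100)=190569292, p(101)=214481126, p(102)=241265379, p(103)=271248950, p(104)=304801365, p(105)=342325709, p(106)=384276336, p(107)=431149389, p(108)=483502844, p(109)=541946240, p(110)=607163746, p(111)=679903203, p(112)=761002156, p(113)=851376628, p(114)=952050665, p(115)=1064144451, p(116)=1188908248, p(117)=1327710076, p(118)=1482074143, p(119)=1653668665, p(120)=1844349560, p(121)=2056148051, p(122)=2291320912, p(123)=2552338241, p(124)=2841940500, p(125)=3163127352, p(126)=3519222692, p(127)=3913864295, p(128)=4351078600, p(129)=4835271870, p(130)=5371315400, p(131)=5964539504, p(132)=6620830889, p(133)=7346629512, p(134)=8149040695, p(135)=9035836076, p(136)=10015581680, p(137)=11097645016, p(138)=12292341831, p(139)=13610949895, p(140)=15065878135, p(141)=16670689208, p(142)=18440293320, p(143)=20390982757, p(144)=22540654445, p(145)=24908858009, p(146)=27517052599, p(147)=30388671978, p(148)=33549419497, p(149)=37027355200, p(150)=40853235313, p(151)=45060624582, p(152)=49686288421, p(153)=54770336324, p(154)=60356673280, p(155)=66493182097.
Final step: p(156) = p(155) + p(154) - p(151) - p(149) + p(144) + p(141) - p(134) - p(130) + p(121) + p(116) - p(105) - p(99) + p(86) + p(79) - p(64) - p(56) + p(39) + p(30) - p(11) - p(1)
= 66493182097 + 60356673280 - 45060624582 - 37027355200 + 22540654445 + 16670689208 - 8149040695 - 5371315400 + 2056148051 + 1188908248 - 342325709 - 169229875 + 34262962 + 13848650 - 1741630 - 526823 + 31185 + 5604 - 56 - 1
= 73232243759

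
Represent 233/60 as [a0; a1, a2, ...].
[3; 1, 7, 1, 1, 3]

Euclidean algorithm steps:
233 = 3 × 60 + 53
60 = 1 × 53 + 7
53 = 7 × 7 + 4
7 = 1 × 4 + 3
4 = 1 × 3 + 1
3 = 3 × 1 + 0
Continued fraction: [3; 1, 7, 1, 1, 3]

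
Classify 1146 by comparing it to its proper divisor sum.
abundant

Proper divisors of 1146: sum = 1 + 2 + 3 + 6 + 191 + 382 + 573 = 1158
Since 1158 > 1146, 1146 is abundant.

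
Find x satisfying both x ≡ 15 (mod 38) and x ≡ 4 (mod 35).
319

Using Chinese Remainder Theorem:
M = 38 × 35 = 1330
M1 = 35, M2 = 38
y1 = 35^(-1) mod 38 = 25
y2 = 38^(-1) mod 35 = 12
x = (15×35×25 + 4×38×12) mod 1330 = 319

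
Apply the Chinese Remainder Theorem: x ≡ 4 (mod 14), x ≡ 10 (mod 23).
102

Using Chinese Remainder Theorem:
M = 14 × 23 = 322
M1 = 23, M2 = 14
y1 = 23^(-1) mod 14 = 11
y2 = 14^(-1) mod 23 = 5
x = (4×23×11 + 10×14×5) mod 322 = 102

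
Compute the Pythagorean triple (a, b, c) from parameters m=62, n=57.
(595, 7068, 7093)

Euclid's formula: a = m² - n², b = 2mn, c = m² + n²
m = 62, n = 57
a = 62² - 57² = 3844 - 3249 = 595
b = 2 × 62 × 57 = 7068
c = 62² + 57² = 3844 + 3249 = 7093
Verification: 595² + 7068² = 354025 + 49956624 = 50310649 = 7093² ✓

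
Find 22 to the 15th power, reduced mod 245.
218

Repeated squaring. Binary of 15 = 1111.
22^1 ≡ 22 (mod 245); 22^2 ≡ 239 (mod 245); 22^4 ≡ 36 (mod 245); 22^8 ≡ 71 (mod 245)
22^15 = 22^1 × 22^2 × 22^4 × 22^8 ≡ 218 (mod 245)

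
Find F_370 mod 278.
1

Matrix identity: Q^n = [[F_(n+1), F_n], [F_n, F_(n-1)]] with Q = [[1,1],[1,0]].
n = 370 = 101110010₂. Square-and-multiply, entries mod 278:
Q^1 = [[1,1],[1,0]]
Q^2 = (Q^1)² = [[2,1],[1,1]]
Q^5 = (Q^2)²·Q = [[8,5],[5,3]]
Q^11 = (Q^5)²·Q = [[144,89],[89,55]]
Q^23 = (Q^11)²·Q = [[220,23],[23,197]]
Q^46 = (Q^23)² = [[1,139],[139,140]]
Q^92 = (Q^46)² = [[140,139],[139,1]]
Q^185 = (Q^92)²·Q = [[140,1],[1,139]]
Q^370 = (Q^185)² = [[141,1],[1,140]]
F_370 mod 278 = Q^370[0][1] = 1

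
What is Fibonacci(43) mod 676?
649

Matrix identity: Q^n = [[F_(n+1), F_n], [F_n, F_(n-1)]] with Q = [[1,1],[1,0]].
n = 43 = 101011₂. Square-and-multiply, entries mod 676:
Q^1 = [[1,1],[1,0]]
Q^2 = (Q^1)² = [[2,1],[1,1]]
Q^5 = (Q^2)²·Q = [[8,5],[5,3]]
Q^10 = (Q^5)² = [[89,55],[55,34]]
Q^21 = (Q^10)²·Q = [[135,130],[130,5]]
Q^43 = (Q^21)²·Q = [[597,649],[649,624]]
F_43 mod 676 = Q^43[0][1] = 649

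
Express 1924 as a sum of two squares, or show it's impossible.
18² + 40² (a=18, b=40)

Factorization: 1924 = 2^2 × 13 × 37
By Fermat: n is sum of two squares iff every prime p ≡ 3 (mod 4) appears to even power.
All primes ≡ 3 (mod 4) appear to even power.
Search a = 0, 1, 2, … for 1924 - a² a perfect square: first hit at a = 18: 1924 - 324 = 1600 = 40².
1924 = 18² + 40² = 324 + 1600 ✓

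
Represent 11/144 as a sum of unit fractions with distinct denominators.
1/14 + 1/202 + 1/101808

Greedy algorithm:
11/144: ceiling(144/11) = 14, use 1/14
5/1008: ceiling(1008/5) = 202, use 1/202
1/101808: ceiling(101808/1) = 101808, use 1/101808
Result: 11/144 = 1/14 + 1/202 + 1/101808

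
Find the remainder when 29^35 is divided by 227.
87

Repeated squaring. Binary of 35 = 100011.
29^1 ≡ 29 (mod 227); 29^2 ≡ 160 (mod 227); 29^4 ≡ 176 (mod 227); 29^8 ≡ 104 (mod 227); 29^16 ≡ 147 (mod 227); 29^32 ≡ 44 (mod 227)
29^35 = 29^1 × 29^2 × 29^32 ≡ 87 (mod 227)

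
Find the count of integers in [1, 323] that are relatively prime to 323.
288

323 = 17 × 19
φ(n) = n × ∏(1 - 1/p) for each prime p dividing n
φ(323) = 323 × (1 - 1/17) × (1 - 1/19) = 288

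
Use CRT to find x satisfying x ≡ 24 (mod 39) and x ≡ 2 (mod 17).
648

Using Chinese Remainder Theorem:
M = 39 × 17 = 663
M1 = 17, M2 = 39
y1 = 17^(-1) mod 39 = 23
y2 = 39^(-1) mod 17 = 7
x = (24×17×23 + 2×39×7) mod 663 = 648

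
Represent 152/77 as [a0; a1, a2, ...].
[1; 1, 37, 2]

Euclidean algorithm steps:
152 = 1 × 77 + 75
77 = 1 × 75 + 2
75 = 37 × 2 + 1
2 = 2 × 1 + 0
Continued fraction: [1; 1, 37, 2]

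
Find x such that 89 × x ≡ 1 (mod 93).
23

gcd(89, 93) = 1, so the inverse exists.
Extended Euclidean algorithm on (93, 89):
93 = 1 × 89 + 4  ⟹  4 = (1)·93 + (-1)·89
89 = 22 × 4 + 1  ⟹  1 = (-22)·93 + (23)·89
So (23)·89 ≡ 1 (mod 93), i.e. 89^(-1) ≡ 23 (mod 93).
Check: 89 × 23 = 2047 ≡ 1 (mod 93)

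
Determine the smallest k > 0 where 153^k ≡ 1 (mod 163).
162

163 is prime, so ord(153) divides φ(163) = 162.
Divisors of 162: 1, 2, 3, 6, 9, 18, 27, 54, 81, 162.
Repeated squaring: 153^1 ≡ 153, 153^2 ≡ 100, 153^4 ≡ 57, 153^8 ≡ 152, 153^16 ≡ 121, 153^32 ≡ 134, 153^64 ≡ 26, 153^128 ≡ 24 (mod 163).
Test 153^d mod 163 for each divisor d in increasing order:
153^1 ≡ 153
153^2 ≡ 100
153^3 = 153^2·153^1 ≡ 141
153^6 = 153^4·153^2 ≡ 158
153^9 = 153^8·153^1 ≡ 110
153^18 = 153^16·153^2 ≡ 38
153^27 = 153^16·153^8·153^2·153^1 ≡ 105
153^54 = 153^32·153^16·153^4·153^2 ≡ 104
153^81 = 153^64·153^16·153^1 ≡ 162
153^162 = 153^128·153^32·153^2 ≡ 1  ← first divisor giving 1
The order is 162.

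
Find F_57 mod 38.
2

Matrix identity: Q^n = [[F_(n+1), F_n], [F_n, F_(n-1)]] with Q = [[1,1],[1,0]].
n = 57 = 111001₂. Square-and-multiply, entries mod 38:
Q^1 = [[1,1],[1,0]]
Q^3 = (Q^1)²·Q = [[3,2],[2,1]]
Q^7 = (Q^3)²·Q = [[21,13],[13,8]]
Q^14 = (Q^7)² = [[2,35],[35,5]]
Q^28 = (Q^14)² = [[13,17],[17,34]]
Q^57 = (Q^28)²·Q = [[3,2],[2,1]]
F_57 mod 38 = Q^57[0][1] = 2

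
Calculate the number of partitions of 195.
2580840212973

p(n) counts ways to write n as a sum of positive integers (order ignored).
Euler's pentagonal recurrence: p(k) = p(k-1) + p(k-2) - p(k-5) - p(k-7) + p(k-12) + p(k-15) - ... (offsets j(3j∓1)/2, signs ++--, p(0)=1, p(<0)=0).
DP table for k = 0..194: p(0)=1, p(1)=1, p(2)=2, p(3)=3, p(4)=5, p(5)=7, p(6)=11, p(7)=15, p(8)=22, p(9)=30, p(10)=42, p(11)=56, p(12)=77, p(13)=101, p(14)=135, p(15)=176, p(16)=231, p(17)=297, p(18)=385, p(19)=490, p(20)=627, p(21)=792, p(22)=1002, p(23)=1255, p(24)=1575, p(25)=1958, p(26)=2436, p(27)=3010, p(28)=3718, p(29)=4565, p(30)=5604, p(31)=6842, p(32)=8349, p(33)=10143, p(34)=12310, p(35)=14883, p(36)=17977, p(37)=21637, p(38)=26015, p(39)=31185, p(40)=37338, p(41)=44583, p(42)=53174, p(43)=63261, p(44)=75175, p(45)=89134, p(46)=105558, p(47)=124754, p(48)=147273, p(49)=173525, p(50)=204226, p(51)=239943, p(52)=281589, p(53)=329931, p(54)=386155, p(55)=451276, p(56)=526823, p(57)=614154, p(58)=715220, p(59)=831820, p(60)=966467, p(61)=1121505, p(62)=1300156, p(63)=1505499, p(64)=1741630, p(65)=2012558, p(66)=2323520, p(67)=2679689, p(68)=3087735, p(69)=3554345, p(70)=4087968, p(71)=4697205, p(72)=5392783, p(73)=6185689, p(74)=7089500, p(75)=8118264, p(76)=9289091, p(77)=10619863, p(78)=12132164, p(79)=13848650, p(80)=15796476, p(81)=18004327, p(82)=20506255, p(83)=23338469, p(84)=26543660, p(85)=30167357, p(86)=34262962, p(87)=38887673, p(88)=44108109, p(89)=49995925, p(90)=56634173, p(91)=64112359, p(92)=72533807, p(93)=82010177, p(94)=92669720, p(95)=104651419, p(96)=118114304, p(97)=133230930, p(98)=150198136, p(99)=169229875, p(100)=190569292, p(101)=214481126, p(102)=241265379, p(103)=271248950, p(104)=304801365, p(105)=342325709, p(106)=384276336, p(107)=431149389, p(108)=483502844, p(109)=541946240, p(110)=607163746, p(111)=679903203, p(112)=761002156, p(113)=851376628, p(114)=952050665, p(115)=1064144451, p(116)=1188908248, p(117)=1327710076, p(118)=1482074143, p(119)=1653668665, p(120)=1844349560, p(121)=2056148051, p(122)=2291320912, p(123)=2552338241, p(124)=2841940500, p(125)=3163127352, p(126)=3519222692, p(127)=3913864295, p(128)=4351078600, p(129)=4835271870, p(130)=5371315400, p(131)=5964539504, p(132)=6620830889, p(133)=7346629512, p(134)=8149040695, p(135)=9035836076, p(136)=10015581680, p(137)=11097645016, p(138)=12292341831, p(139)=13610949895, p(140)=15065878135, p(141)=16670689208, p(142)=18440293320, p(143)=20390982757, p(144)=22540654445, p(145)=24908858009, p(146)=27517052599, p(147)=30388671978, p(148)=33549419497, p(149)=37027355200, p(150)=40853235313, p(151)=45060624582, p(152)=49686288421, p(153)=54770336324, p(154)=60356673280, p(155)=66493182097, p(156)=73232243759, p(157)=80630964769, p(158)=88751778802, p(159)=97662728555, p(160)=107438159466, p(161)=118159068427, p(162)=129913904637, p(163)=142798995930, p(164)=156919475295, p(165)=172389800255, p(166)=189334822579, p(167)=207890420102, p(168)=228204732751, p(169)=250438925115, p(170)=274768617130, p(171)=301384802048, p(172)=330495499613, p(173)=362326859895, p(174)=397125074750, p(175)=435157697830, p(176)=476715857290, p(177)=522115831195, p(178)=571701605655, p(179)=625846753120, p(180)=684957390936, p(181)=749474411781, p(182)=819876908323, p(183)=896684817527, p(184)=980462880430, p(185)=1071823774337, p(186)=1171432692373, p(187)=1280011042268, p(188)=1398341745571, p(189)=1527273599625, p(190)=1667727404093, p(191)=1820701100652, p(192)=1987276856363, p(193)=2168627105469, p(194)=2366022741845.
Final step: p(195) = p(194) + p(193) - p(190) - p(188) + p(183) + p(180) - p(173) - p(169) + p(160) + p(155) - p(144) - p(138) + p(125) + p(118) - p(103) - p(95) + p(78) + p(69) - p(50) - p(40) + p(19) + p(8)
= 2366022741845 + 2168627105469 - 1667727404093 - 1398341745571 + 896684817527 + 684957390936 - 362326859895 - 250438925115 + 107438159466 + 66493182097 - 22540654445 - 12292341831 + 3163127352 + 1482074143 - 271248950 - 104651419 + 12132164 + 3554345 - 204226 - 37338 + 490 + 22
= 2580840212973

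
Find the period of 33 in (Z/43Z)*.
42

43 is prime, so ord(33) divides φ(43) = 42.
Divisors of 42: 1, 2, 3, 6, 7, 14, 21, 42.
Repeated squaring: 33^1 ≡ 33, 33^2 ≡ 14, 33^4 ≡ 24, 33^8 ≡ 17, 33^16 ≡ 31, 33^32 ≡ 15 (mod 43).
Test 33^d mod 43 for each divisor d in increasing order:
33^1 ≡ 33
33^2 ≡ 14
33^3 = 33^2·33^1 ≡ 32
33^6 = 33^4·33^2 ≡ 35
33^7 = 33^4·33^2·33^1 ≡ 37
33^14 = 33^8·33^4·33^2 ≡ 36
33^21 = 33^16·33^4·33^1 ≡ 42
33^42 = 33^32·33^8·33^2 ≡ 1  ← first divisor giving 1
The order is 42.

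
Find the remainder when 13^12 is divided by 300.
181

Repeated squaring. Binary of 12 = 1100.
13^1 ≡ 13 (mod 300); 13^2 ≡ 169 (mod 300); 13^4 ≡ 61 (mod 300); 13^8 ≡ 121 (mod 300)
13^12 = 13^4 × 13^8 ≡ 181 (mod 300)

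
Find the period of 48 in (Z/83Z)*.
41

83 is prime, so ord(48) divides φ(83) = 82.
Divisors of 82: 1, 2, 41, 82.
Repeated squaring: 48^1 ≡ 48, 48^2 ≡ 63, 48^4 ≡ 68, 48^8 ≡ 59, 48^16 ≡ 78, 48^32 ≡ 25, 48^64 ≡ 44 (mod 83).
Test 48^d mod 83 for each divisor d in increasing order:
48^1 ≡ 48
48^2 ≡ 63
48^41 = 48^32·48^8·48^1 ≡ 1  ← first divisor giving 1
The order is 41.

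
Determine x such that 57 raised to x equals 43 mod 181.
100

Baby-step giant-step with step n = ⌈√181⌉ = 14.
Baby steps 57^j mod 181 (j:value) for j=0..13: 0:1, 1:57, 2:172, 3:30, 4:81, 5:92, 6:176, 7:77, 8:45, 9:31, 10:138, 11:83, 12:25, 13:158.
Giant-step multiplier: 57^(-14) ≡ 57^(180-14) = 57^166 ≡ 37 (mod 181).
Giant steps γ_i = 43·37^i mod 181: γ_0=43, γ_1=143, γ_2=42, γ_3=106, γ_4=121, γ_5=133, γ_6=34, γ_7=172 (in table at j=2).
x = i·n + j = 7·14 + 2 = 100.
Check: 57^100 ≡ 43 (mod 181).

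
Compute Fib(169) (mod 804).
445

Matrix identity: Q^n = [[F_(n+1), F_n], [F_n, F_(n-1)]] with Q = [[1,1],[1,0]].
n = 169 = 10101001₂. Square-and-multiply, entries mod 804:
Q^1 = [[1,1],[1,0]]
Q^2 = (Q^1)² = [[2,1],[1,1]]
Q^5 = (Q^2)²·Q = [[8,5],[5,3]]
Q^10 = (Q^5)² = [[89,55],[55,34]]
Q^21 = (Q^10)²·Q = [[23,494],[494,333]]
Q^42 = (Q^21)² = [[149,592],[592,361]]
Q^84 = (Q^42)² = [[413,420],[420,797]]
Q^169 = (Q^84)²·Q = [[517,445],[445,72]]
F_169 mod 804 = Q^169[0][1] = 445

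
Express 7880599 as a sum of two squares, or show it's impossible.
Not possible

Factorization: 7880599 = 199^3
By Fermat: n is sum of two squares iff every prime p ≡ 3 (mod 4) appears to even power.
Prime(s) ≡ 3 (mod 4) with odd exponent: [(199, 3)]
Therefore 7880599 cannot be expressed as a² + b².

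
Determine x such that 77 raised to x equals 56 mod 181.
54

Baby-step giant-step with step n = ⌈√181⌉ = 14.
Baby steps 77^j mod 181 (j:value) for j=0..13: 0:1, 1:77, 2:137, 3:51, 4:126, 5:109, 6:67, 7:91, 8:129, 9:159, 10:116, 11:63, 12:145, 13:124.
Giant-step multiplier: 77^(-14) ≡ 77^(180-14) = 77^166 ≡ 4 (mod 181).
Giant steps γ_i = 56·4^i mod 181: γ_0=56, γ_1=43, γ_2=172, γ_3=145 (in table at j=12).
x = i·n + j = 3·14 + 12 = 54.
Check: 77^54 ≡ 56 (mod 181).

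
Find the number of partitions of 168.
228204732751

p(n) counts ways to write n as a sum of positive integers (order ignored).
Euler's pentagonal recurrence: p(k) = p(k-1) + p(k-2) - p(k-5) - p(k-7) + p(k-12) + p(k-15) - ... (offsets j(3j∓1)/2, signs ++--, p(0)=1, p(<0)=0).
DP table for k = 0..167: p(0)=1, p(1)=1, p(2)=2, p(3)=3, p(4)=5, p(5)=7, p(6)=11, p(7)=15, p(8)=22, p(9)=30, p(10)=42, p(11)=56, p(12)=77, p(13)=101, p(14)=135, p(15)=176, p(16)=231, p(17)=297, p(18)=385, p(19)=490, p(20)=627, p(21)=792, p(22)=1002, p(23)=1255, p(24)=1575, p(25)=1958, p(26)=2436, p(27)=3010, p(28)=3718, p(29)=4565, p(30)=5604, p(31)=6842, p(32)=8349, p(33)=10143, p(34)=12310, p(35)=14883, p(36)=17977, p(37)=21637, p(38)=26015, p(39)=31185, p(40)=37338, p(41)=44583, p(42)=53174, p(43)=63261, p(44)=75175, p(45)=89134, p(46)=105558, p(47)=124754, p(48)=147273, p(49)=173525, p(50)=204226, p(51)=239943, p(52)=281589, p(53)=329931, p(54)=386155, p(55)=451276, p(56)=526823, p(57)=614154, p(58)=715220, p(59)=831820, p(60)=966467, p(61)=1121505, p(62)=1300156, p(63)=1505499, p(64)=1741630, p(65)=2012558, p(66)=2323520, p(67)=2679689, p(68)=3087735, p(69)=3554345, p(70)=4087968, p(71)=4697205, p(72)=5392783, p(73)=6185689, p(74)=7089500, p(75)=8118264, p(76)=9289091, p(77)=10619863, p(78)=12132164, p(79)=13848650, p(80)=15796476, p(81)=18004327, p(82)=20506255, p(83)=23338469, p(84)=26543660, p(85)=30167357, p(86)=34262962, p(87)=38887673, p(88)=44108109, p(89)=49995925, p(90)=56634173, p(91)=64112359, p(92)=72533807, p(93)=82010177, p(94)=92669720, p(95)=104651419, p(96)=118114304, p(97)=133230930, p(98)=150198136, p(99)=169229875, p(100)=190569292, p(101)=214481126, p(102)=241265379, p(103)=271248950, p(104)=304801365, p(105)=342325709, p(106)=384276336, p(107)=431149389, p(108)=483502844, p(109)=541946240, p(110)=607163746, p(111)=679903203, p(112)=761002156, p(113)=851376628, p(114)=952050665, p(115)=1064144451, p(116)=1188908248, p(117)=1327710076, p(118)=1482074143, p(119)=1653668665, p(120)=1844349560, p(121)=2056148051, p(122)=2291320912, p(123)=2552338241, p(124)=2841940500, p(125)=3163127352, p(126)=3519222692, p(127)=3913864295, p(128)=4351078600, p(129)=4835271870, p(130)=5371315400, p(131)=5964539504, p(132)=6620830889, p(133)=7346629512, p(134)=8149040695, p(135)=9035836076, p(136)=10015581680, p(137)=11097645016, p(138)=12292341831, p(139)=13610949895, p(140)=15065878135, p(141)=16670689208, p(142)=18440293320, p(143)=20390982757, p(144)=22540654445, p(145)=24908858009, p(146)=27517052599, p(147)=30388671978, p(148)=33549419497, p(149)=37027355200, p(150)=40853235313, p(151)=45060624582, p(152)=49686288421, p(153)=54770336324, p(154)=60356673280, p(155)=66493182097, p(156)=73232243759, p(157)=80630964769, p(158)=88751778802, p(159)=97662728555, p(160)=107438159466, p(161)=118159068427, p(162)=129913904637, p(163)=142798995930, p(164)=156919475295, p(165)=172389800255, p(166)=189334822579, p(167)=207890420102.
Final step: p(168) = p(167) + p(166) - p(163) - p(161) + p(156) + p(153) - p(146) - p(142) + p(133) + p(128) - p(117) - p(111) + p(98) + p(91) - p(76) - p(68) + p(51) + p(42) - p(23) - p(13)
= 207890420102 + 189334822579 - 142798995930 - 118159068427 + 73232243759 + 54770336324 - 27517052599 - 18440293320 + 7346629512 + 4351078600 - 1327710076 - 679903203 + 150198136 + 64112359 - 9289091 - 3087735 + 239943 + 53174 - 1255 - 101
= 228204732751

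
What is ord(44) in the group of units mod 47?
46

47 is prime, so ord(44) divides φ(47) = 46.
Divisors of 46: 1, 2, 23, 46.
Repeated squaring: 44^1 ≡ 44, 44^2 ≡ 9, 44^4 ≡ 34, 44^8 ≡ 28, 44^16 ≡ 32, 44^32 ≡ 37 (mod 47).
Test 44^d mod 47 for each divisor d in increasing order:
44^1 ≡ 44
44^2 ≡ 9
44^23 = 44^16·44^4·44^2·44^1 ≡ 46
44^46 = 44^32·44^8·44^4·44^2 ≡ 1  ← first divisor giving 1
The order is 46.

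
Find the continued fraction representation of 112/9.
[12; 2, 4]

Euclidean algorithm steps:
112 = 12 × 9 + 4
9 = 2 × 4 + 1
4 = 4 × 1 + 0
Continued fraction: [12; 2, 4]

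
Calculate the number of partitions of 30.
5604

p(n) counts ways to write n as a sum of positive integers (order ignored).
Euler's pentagonal recurrence: p(k) = p(k-1) + p(k-2) - p(k-5) - p(k-7) + p(k-12) + p(k-15) - ... (offsets j(3j∓1)/2, signs ++--, p(0)=1, p(<0)=0).
DP table for k = 0..29: p(0)=1, p(1)=1, p(2)=2, p(3)=3, p(4)=5, p(5)=7, p(6)=11, p(7)=15, p(8)=22, p(9)=30, p(10)=42, p(11)=56, p(12)=77, p(13)=101, p(14)=135, p(15)=176, p(16)=231, p(17)=297, p(18)=385, p(19)=490, p(20)=627, p(21)=792, p(22)=1002, p(23)=1255, p(24)=1575, p(25)=1958, p(26)=2436, p(27)=3010, p(28)=3718, p(29)=4565.
Final step: p(30) = p(29) + p(28) - p(25) - p(23) + p(18) + p(15) - p(8) - p(4)
= 4565 + 3718 - 1958 - 1255 + 385 + 176 - 22 - 5
= 5604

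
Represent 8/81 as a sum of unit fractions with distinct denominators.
1/11 + 1/128 + 1/22810 + 1/1300717440

Greedy algorithm:
8/81: ceiling(81/8) = 11, use 1/11
7/891: ceiling(891/7) = 128, use 1/128
5/114048: ceiling(114048/5) = 22810, use 1/22810
1/1300717440: ceiling(1300717440/1) = 1300717440, use 1/1300717440
Result: 8/81 = 1/11 + 1/128 + 1/22810 + 1/1300717440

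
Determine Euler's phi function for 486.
162

486 = 2 × 3^5
φ(n) = n × ∏(1 - 1/p) for each prime p dividing n
φ(486) = 486 × (1 - 1/2) × (1 - 1/3) = 162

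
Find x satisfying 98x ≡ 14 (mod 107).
x ≡ 46 (mod 107)

gcd(98, 107) = 1, which divides 14, so solutions exist.
Find 98^(-1) mod 107 by the extended Euclidean algorithm:
107 = 1 × 98 + 9  ⟹  9 = (1)·107 + (-1)·98
98 = 10 × 9 + 8  ⟹  8 = (-10)·107 + (11)·98
9 = 1 × 8 + 1  ⟹  1 = (11)·107 + (-12)·98
So (-12)·98 ≡ 1 (mod 107), i.e. 98^(-1) ≡ -12 ≡ 95 (mod 107).
x ≡ 95 × 14 = 1330 ≡ 46 (mod 107).
Check: 98 × 46 = 4508 ≡ 14 (mod 107).
Unique solution: x ≡ 46 (mod 107)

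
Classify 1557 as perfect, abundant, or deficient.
deficient

Proper divisors of 1557: sum = 1 + 3 + 9 + 173 + 519 = 705
Since 705 < 1557, 1557 is deficient.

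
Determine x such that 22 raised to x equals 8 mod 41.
22

Baby-step giant-step with step n = ⌈√41⌉ = 7.
Baby steps 22^j mod 41 (j:value) for j=0..6: 0:1, 1:22, 2:33, 3:29, 4:23, 5:14, 6:21.
Giant-step multiplier: 22^(-7) ≡ 22^(40-7) = 22^33 ≡ 15 (mod 41).
Giant steps γ_i = 8·15^i mod 41: γ_0=8, γ_1=38, γ_2=37, γ_3=22 (in table at j=1).
x = i·n + j = 3·7 + 1 = 22.
Check: 22^22 ≡ 8 (mod 41).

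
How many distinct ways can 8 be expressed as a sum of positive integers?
22

p(n) counts ways to write n as a sum of positive integers (order ignored).
Examples: 8; 7 + 1; 6 + 2; 6 + 1 + 1; 5 + 3; ... (22 total)
p(8) = 22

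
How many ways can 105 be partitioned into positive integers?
342325709

p(n) counts ways to write n as a sum of positive integers (order ignored).
Euler's pentagonal recurrence: p(k) = p(k-1) + p(k-2) - p(k-5) - p(k-7) + p(k-12) + p(k-15) - ... (offsets j(3j∓1)/2, signs ++--, p(0)=1, p(<0)=0).
DP table for k = 0..104: p(0)=1, p(1)=1, p(2)=2, p(3)=3, p(4)=5, p(5)=7, p(6)=11, p(7)=15, p(8)=22, p(9)=30, p(10)=42, p(11)=56, p(12)=77, p(13)=101, p(14)=135, p(15)=176, p(16)=231, p(17)=297, p(18)=385, p(19)=490, p(20)=627, p(21)=792, p(22)=1002, p(23)=1255, p(24)=1575, p(25)=1958, p(26)=2436, p(27)=3010, p(28)=3718, p(29)=4565, p(30)=5604, p(31)=6842, p(32)=8349, p(33)=10143, p(34)=12310, p(35)=14883, p(36)=17977, p(37)=21637, p(38)=26015, p(39)=31185, p(40)=37338, p(41)=44583, p(42)=53174, p(43)=63261, p(44)=75175, p(45)=89134, p(46)=105558, p(47)=124754, p(48)=147273, p(49)=173525, p(50)=204226, p(51)=239943, p(52)=281589, p(53)=329931, p(54)=386155, p(55)=451276, p(56)=526823, p(57)=614154, p(58)=715220, p(59)=831820, p(60)=966467, p(61)=1121505, p(62)=1300156, p(63)=1505499, p(64)=1741630, p(65)=2012558, p(66)=2323520, p(67)=2679689, p(68)=3087735, p(69)=3554345, p(70)=4087968, p(71)=4697205, p(72)=5392783, p(73)=6185689, p(74)=7089500, p(75)=8118264, p(76)=9289091, p(77)=10619863, p(78)=12132164, p(79)=13848650, p(80)=15796476, p(81)=18004327, p(82)=20506255, p(83)=23338469, p(84)=26543660, p(85)=30167357, p(86)=34262962, p(87)=38887673, p(88)=44108109, p(89)=49995925, p(90)=56634173, p(91)=64112359, p(92)=72533807, p(93)=82010177, p(94)=92669720, p(95)=104651419, p(96)=118114304, p(97)=133230930, p(98)=150198136, p(99)=169229875, p(100)=190569292, p(101)=214481126, p(102)=241265379, p(103)=271248950, p(104)=304801365.
Final step: p(105) = p(104) + p(103) - p(100) - p(98) + p(93) + p(90) - p(83) - p(79) + p(70) + p(65) - p(54) - p(48) + p(35) + p(28) - p(13) - p(5)
= 304801365 + 271248950 - 190569292 - 150198136 + 82010177 + 56634173 - 23338469 - 13848650 + 4087968 + 2012558 - 386155 - 147273 + 14883 + 3718 - 101 - 7
= 342325709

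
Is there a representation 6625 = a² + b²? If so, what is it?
8² + 81² (a=8, b=81)

Factorization: 6625 = 5^3 × 53
By Fermat: n is sum of two squares iff every prime p ≡ 3 (mod 4) appears to even power.
All primes ≡ 3 (mod 4) appear to even power.
Search a = 0, 1, 2, … for 6625 - a² a perfect square: first hit at a = 8: 6625 - 64 = 6561 = 81².
6625 = 8² + 81² = 64 + 6561 ✓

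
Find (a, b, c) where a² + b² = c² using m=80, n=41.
(4719, 6560, 8081)

Euclid's formula: a = m² - n², b = 2mn, c = m² + n²
m = 80, n = 41
a = 80² - 41² = 6400 - 1681 = 4719
b = 2 × 80 × 41 = 6560
c = 80² + 41² = 6400 + 1681 = 8081
Verification: 4719² + 6560² = 22268961 + 43033600 = 65302561 = 8081² ✓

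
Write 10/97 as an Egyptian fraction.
1/10 + 1/324 + 1/157140

Greedy algorithm:
10/97: ceiling(97/10) = 10, use 1/10
3/970: ceiling(970/3) = 324, use 1/324
1/157140: ceiling(157140/1) = 157140, use 1/157140
Result: 10/97 = 1/10 + 1/324 + 1/157140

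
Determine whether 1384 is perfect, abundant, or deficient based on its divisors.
deficient

Proper divisors of 1384: sum = 1 + 2 + 4 + 8 + 173 + 346 + 692 = 1226
Since 1226 < 1384, 1384 is deficient.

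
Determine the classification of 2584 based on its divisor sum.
abundant

Proper divisors of 2584: sum = 1 + 2 + 4 + 8 + 17 + 19 + 34 + 38 + 68 + 76 + 136 + 152 + 323 + 646 + 1292 = 2816
Since 2816 > 2584, 2584 is abundant.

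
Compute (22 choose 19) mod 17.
10

Using Lucas' theorem:
Write n=22 and k=19 in base 17:
n in base 17: [1, 5]
k in base 17: [1, 2]
C(22,19) mod 17 = ∏ C(n_i, k_i) mod 17
Digit binomials (mod 17): C(1,1) = 1; C(5,2) = 10
Product: 1 × 10 = 10 ≡ 10 (mod 17)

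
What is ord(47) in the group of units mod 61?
3

61 is prime, so ord(47) divides φ(61) = 60.
Divisors of 60: 1, 2, 3, 4, 5, 6, 10, 12, 15, 20, 30, 60.
Repeated squaring: 47^1 ≡ 47, 47^2 ≡ 13, 47^4 ≡ 47, 47^8 ≡ 13, 47^16 ≡ 47, 47^32 ≡ 13 (mod 61).
Test 47^d mod 61 for each divisor d in increasing order:
47^1 ≡ 47
47^2 ≡ 13
47^3 = 47^2·47^1 ≡ 1  ← first divisor giving 1
The order is 3.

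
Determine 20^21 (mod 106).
92

Repeated squaring. Binary of 21 = 10101.
20^1 ≡ 20 (mod 106); 20^2 ≡ 82 (mod 106); 20^4 ≡ 46 (mod 106); 20^8 ≡ 102 (mod 106); 20^16 ≡ 16 (mod 106)
20^21 = 20^1 × 20^4 × 20^16 ≡ 92 (mod 106)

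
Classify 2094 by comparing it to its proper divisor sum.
abundant

Proper divisors of 2094: sum = 1 + 2 + 3 + 6 + 349 + 698 + 1047 = 2106
Since 2106 > 2094, 2094 is abundant.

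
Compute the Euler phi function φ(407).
360

407 = 11 × 37
φ(n) = n × ∏(1 - 1/p) for each prime p dividing n
φ(407) = 407 × (1 - 1/11) × (1 - 1/37) = 360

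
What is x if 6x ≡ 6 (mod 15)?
x ≡ 1 (mod 5)

gcd(6, 15) = 3, which divides 6, so solutions exist.
Divide through by 3: 2x ≡ 2 (mod 5).
Find 2^(-1) mod 5 by the extended Euclidean algorithm:
5 = 2 × 2 + 1  ⟹  1 = (1)·5 + (-2)·2
So (-2)·2 ≡ 1 (mod 5), i.e. 2^(-1) ≡ -2 ≡ 3 (mod 5).
x ≡ 3 × 2 = 6 ≡ 1 (mod 5).
Check: 6 × 1 = 6 ≡ 6 (mod 15).
x ≡ 1 (mod 5), giving 3 solutions mod 15.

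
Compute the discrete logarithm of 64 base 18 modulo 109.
90

Baby-step giant-step with step n = ⌈√109⌉ = 11.
Baby steps 18^j mod 109 (j:value) for j=0..10: 0:1, 1:18, 2:106, 3:55, 4:9, 5:53, 6:82, 7:59, 8:81, 9:41, 10:84.
Giant-step multiplier: 18^(-11) ≡ 18^(108-11) = 18^97 ≡ 70 (mod 109).
Giant steps γ_i = 64·70^i mod 109: γ_0=64, γ_1=11, γ_2=7, γ_3=54, γ_4=74, γ_5=57, γ_6=66, γ_7=42, γ_8=106 (in table at j=2).
x = i·n + j = 8·11 + 2 = 90.
Check: 18^90 ≡ 64 (mod 109).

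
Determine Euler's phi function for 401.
400

401 = 401
φ(n) = n × ∏(1 - 1/p) for each prime p dividing n
φ(401) = 401 × (1 - 1/401) = 400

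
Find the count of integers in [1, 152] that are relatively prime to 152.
72

152 = 2^3 × 19
φ(n) = n × ∏(1 - 1/p) for each prime p dividing n
φ(152) = 152 × (1 - 1/2) × (1 - 1/19) = 72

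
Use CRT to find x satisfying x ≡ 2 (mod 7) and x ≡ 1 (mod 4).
9

Using Chinese Remainder Theorem:
M = 7 × 4 = 28
M1 = 4, M2 = 7
y1 = 4^(-1) mod 7 = 2
y2 = 7^(-1) mod 4 = 3
x = (2×4×2 + 1×7×3) mod 28 = 9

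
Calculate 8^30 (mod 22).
12

Repeated squaring. Binary of 30 = 11110.
8^1 ≡ 8 (mod 22); 8^2 ≡ 20 (mod 22); 8^4 ≡ 4 (mod 22); 8^8 ≡ 16 (mod 22); 8^16 ≡ 14 (mod 22)
8^30 = 8^2 × 8^4 × 8^8 × 8^16 ≡ 12 (mod 22)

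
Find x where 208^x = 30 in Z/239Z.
142

Baby-step giant-step with step n = ⌈√239⌉ = 16.
Baby steps 208^j mod 239 (j:value) for j=0..15: 0:1, 1:208, 2:5, 3:84, 4:25, 5:181, 6:125, 7:188, 8:147, 9:223, 10:18, 11:159, 12:90, 13:78, 14:211, 15:151.
Giant-step multiplier: 208^(-16) ≡ 208^(238-16) = 208^222 ≡ 169 (mod 239).
Giant steps γ_i = 30·169^i mod 239: γ_0=30, γ_1=51, γ_2=15, γ_3=145, γ_4=127, γ_5=192, γ_6=183, γ_7=96, γ_8=211 (in table at j=14).
x = i·n + j = 8·16 + 14 = 142.
Check: 208^142 ≡ 30 (mod 239).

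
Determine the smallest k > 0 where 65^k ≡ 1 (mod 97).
48

97 is prime, so ord(65) divides φ(97) = 96.
Divisors of 96: 1, 2, 3, 4, 6, 8, 12, 16, 24, 32, 48, 96.
Repeated squaring: 65^1 ≡ 65, 65^2 ≡ 54, 65^4 ≡ 6, 65^8 ≡ 36, 65^16 ≡ 35, 65^32 ≡ 61, 65^64 ≡ 35 (mod 97).
Test 65^d mod 97 for each divisor d in increasing order:
65^1 ≡ 65
65^2 ≡ 54
65^3 = 65^2·65^1 ≡ 18
65^4 ≡ 6
65^6 = 65^4·65^2 ≡ 33
65^8 ≡ 36
65^12 = 65^8·65^4 ≡ 22
65^16 ≡ 35
65^24 = 65^16·65^8 ≡ 96
65^32 ≡ 61
65^48 = 65^32·65^16 ≡ 1  ← first divisor giving 1
The order is 48.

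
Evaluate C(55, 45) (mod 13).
0

Using Lucas' theorem:
Write n=55 and k=45 in base 13:
n in base 13: [4, 3]
k in base 13: [3, 6]
C(55,45) mod 13 = ∏ C(n_i, k_i) mod 13
Digit binomials (mod 13): C(4,3) = 4; C(3,6) = 0 (k_i > n_i)
Product: 4 × 0 = 0 ≡ 0 (mod 13)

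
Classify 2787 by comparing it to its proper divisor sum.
deficient

Proper divisors of 2787: sum = 1 + 3 + 929 = 933
Since 933 < 2787, 2787 is deficient.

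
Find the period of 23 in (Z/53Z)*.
4

53 is prime, so ord(23) divides φ(53) = 52.
Divisors of 52: 1, 2, 4, 13, 26, 52.
Repeated squaring: 23^1 ≡ 23, 23^2 ≡ 52, 23^4 ≡ 1, 23^8 ≡ 1, 23^16 ≡ 1, 23^32 ≡ 1 (mod 53).
Test 23^d mod 53 for each divisor d in increasing order:
23^1 ≡ 23
23^2 ≡ 52
23^4 ≡ 1  ← first divisor giving 1
The order is 4.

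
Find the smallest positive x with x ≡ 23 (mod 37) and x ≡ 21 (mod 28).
245

Using Chinese Remainder Theorem:
M = 37 × 28 = 1036
M1 = 28, M2 = 37
y1 = 28^(-1) mod 37 = 4
y2 = 37^(-1) mod 28 = 25
x = (23×28×4 + 21×37×25) mod 1036 = 245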